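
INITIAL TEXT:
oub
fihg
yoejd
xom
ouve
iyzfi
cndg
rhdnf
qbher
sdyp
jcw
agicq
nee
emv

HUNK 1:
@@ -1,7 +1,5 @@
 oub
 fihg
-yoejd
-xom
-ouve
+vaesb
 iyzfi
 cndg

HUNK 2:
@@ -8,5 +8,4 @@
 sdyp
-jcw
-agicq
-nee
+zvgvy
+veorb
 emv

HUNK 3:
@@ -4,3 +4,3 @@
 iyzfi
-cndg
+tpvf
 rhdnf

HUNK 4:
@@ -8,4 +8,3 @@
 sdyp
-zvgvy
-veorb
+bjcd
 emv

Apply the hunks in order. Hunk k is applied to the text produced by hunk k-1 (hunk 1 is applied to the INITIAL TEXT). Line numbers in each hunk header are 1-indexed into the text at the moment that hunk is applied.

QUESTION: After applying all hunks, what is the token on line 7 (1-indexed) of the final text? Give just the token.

Answer: qbher

Derivation:
Hunk 1: at line 1 remove [yoejd,xom,ouve] add [vaesb] -> 12 lines: oub fihg vaesb iyzfi cndg rhdnf qbher sdyp jcw agicq nee emv
Hunk 2: at line 8 remove [jcw,agicq,nee] add [zvgvy,veorb] -> 11 lines: oub fihg vaesb iyzfi cndg rhdnf qbher sdyp zvgvy veorb emv
Hunk 3: at line 4 remove [cndg] add [tpvf] -> 11 lines: oub fihg vaesb iyzfi tpvf rhdnf qbher sdyp zvgvy veorb emv
Hunk 4: at line 8 remove [zvgvy,veorb] add [bjcd] -> 10 lines: oub fihg vaesb iyzfi tpvf rhdnf qbher sdyp bjcd emv
Final line 7: qbher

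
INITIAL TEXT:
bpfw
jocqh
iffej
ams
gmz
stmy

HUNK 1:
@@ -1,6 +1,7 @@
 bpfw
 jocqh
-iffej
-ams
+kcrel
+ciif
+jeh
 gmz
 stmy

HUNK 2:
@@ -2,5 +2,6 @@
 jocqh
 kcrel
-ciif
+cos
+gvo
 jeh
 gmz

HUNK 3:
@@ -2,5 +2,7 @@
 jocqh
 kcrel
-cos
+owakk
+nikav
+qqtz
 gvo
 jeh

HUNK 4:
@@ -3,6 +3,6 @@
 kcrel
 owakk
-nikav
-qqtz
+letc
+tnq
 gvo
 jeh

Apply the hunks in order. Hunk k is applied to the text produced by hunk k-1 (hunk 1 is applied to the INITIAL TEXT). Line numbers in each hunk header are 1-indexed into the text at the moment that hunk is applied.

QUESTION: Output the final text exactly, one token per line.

Hunk 1: at line 1 remove [iffej,ams] add [kcrel,ciif,jeh] -> 7 lines: bpfw jocqh kcrel ciif jeh gmz stmy
Hunk 2: at line 2 remove [ciif] add [cos,gvo] -> 8 lines: bpfw jocqh kcrel cos gvo jeh gmz stmy
Hunk 3: at line 2 remove [cos] add [owakk,nikav,qqtz] -> 10 lines: bpfw jocqh kcrel owakk nikav qqtz gvo jeh gmz stmy
Hunk 4: at line 3 remove [nikav,qqtz] add [letc,tnq] -> 10 lines: bpfw jocqh kcrel owakk letc tnq gvo jeh gmz stmy

Answer: bpfw
jocqh
kcrel
owakk
letc
tnq
gvo
jeh
gmz
stmy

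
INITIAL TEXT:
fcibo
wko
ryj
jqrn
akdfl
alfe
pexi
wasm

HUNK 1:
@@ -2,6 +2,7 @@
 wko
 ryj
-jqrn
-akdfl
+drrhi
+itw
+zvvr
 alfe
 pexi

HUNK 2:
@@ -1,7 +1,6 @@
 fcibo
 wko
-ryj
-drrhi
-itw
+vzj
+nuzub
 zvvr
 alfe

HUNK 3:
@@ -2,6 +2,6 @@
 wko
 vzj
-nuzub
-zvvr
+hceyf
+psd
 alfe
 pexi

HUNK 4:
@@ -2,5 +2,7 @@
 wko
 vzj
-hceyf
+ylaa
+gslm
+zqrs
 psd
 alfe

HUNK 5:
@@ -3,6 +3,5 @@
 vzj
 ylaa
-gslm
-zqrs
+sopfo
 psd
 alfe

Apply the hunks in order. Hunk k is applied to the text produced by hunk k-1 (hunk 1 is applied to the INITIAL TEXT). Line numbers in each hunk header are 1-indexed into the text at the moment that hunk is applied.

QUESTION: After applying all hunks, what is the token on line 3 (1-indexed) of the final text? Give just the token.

Answer: vzj

Derivation:
Hunk 1: at line 2 remove [jqrn,akdfl] add [drrhi,itw,zvvr] -> 9 lines: fcibo wko ryj drrhi itw zvvr alfe pexi wasm
Hunk 2: at line 1 remove [ryj,drrhi,itw] add [vzj,nuzub] -> 8 lines: fcibo wko vzj nuzub zvvr alfe pexi wasm
Hunk 3: at line 2 remove [nuzub,zvvr] add [hceyf,psd] -> 8 lines: fcibo wko vzj hceyf psd alfe pexi wasm
Hunk 4: at line 2 remove [hceyf] add [ylaa,gslm,zqrs] -> 10 lines: fcibo wko vzj ylaa gslm zqrs psd alfe pexi wasm
Hunk 5: at line 3 remove [gslm,zqrs] add [sopfo] -> 9 lines: fcibo wko vzj ylaa sopfo psd alfe pexi wasm
Final line 3: vzj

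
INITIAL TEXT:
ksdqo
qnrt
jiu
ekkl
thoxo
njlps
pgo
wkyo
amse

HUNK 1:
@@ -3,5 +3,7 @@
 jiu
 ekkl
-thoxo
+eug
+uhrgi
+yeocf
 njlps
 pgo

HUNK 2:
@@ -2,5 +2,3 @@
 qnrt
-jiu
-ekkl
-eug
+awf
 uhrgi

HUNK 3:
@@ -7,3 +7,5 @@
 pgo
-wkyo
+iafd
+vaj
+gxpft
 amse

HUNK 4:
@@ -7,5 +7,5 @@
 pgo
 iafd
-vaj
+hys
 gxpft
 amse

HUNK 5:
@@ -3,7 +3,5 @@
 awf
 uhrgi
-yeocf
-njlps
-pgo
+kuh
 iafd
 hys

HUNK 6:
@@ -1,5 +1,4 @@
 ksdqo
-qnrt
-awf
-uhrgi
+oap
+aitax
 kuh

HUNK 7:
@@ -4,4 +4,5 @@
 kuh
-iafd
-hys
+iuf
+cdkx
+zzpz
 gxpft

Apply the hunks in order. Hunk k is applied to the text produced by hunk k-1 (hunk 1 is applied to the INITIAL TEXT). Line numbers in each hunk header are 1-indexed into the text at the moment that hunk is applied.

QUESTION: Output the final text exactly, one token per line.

Hunk 1: at line 3 remove [thoxo] add [eug,uhrgi,yeocf] -> 11 lines: ksdqo qnrt jiu ekkl eug uhrgi yeocf njlps pgo wkyo amse
Hunk 2: at line 2 remove [jiu,ekkl,eug] add [awf] -> 9 lines: ksdqo qnrt awf uhrgi yeocf njlps pgo wkyo amse
Hunk 3: at line 7 remove [wkyo] add [iafd,vaj,gxpft] -> 11 lines: ksdqo qnrt awf uhrgi yeocf njlps pgo iafd vaj gxpft amse
Hunk 4: at line 7 remove [vaj] add [hys] -> 11 lines: ksdqo qnrt awf uhrgi yeocf njlps pgo iafd hys gxpft amse
Hunk 5: at line 3 remove [yeocf,njlps,pgo] add [kuh] -> 9 lines: ksdqo qnrt awf uhrgi kuh iafd hys gxpft amse
Hunk 6: at line 1 remove [qnrt,awf,uhrgi] add [oap,aitax] -> 8 lines: ksdqo oap aitax kuh iafd hys gxpft amse
Hunk 7: at line 4 remove [iafd,hys] add [iuf,cdkx,zzpz] -> 9 lines: ksdqo oap aitax kuh iuf cdkx zzpz gxpft amse

Answer: ksdqo
oap
aitax
kuh
iuf
cdkx
zzpz
gxpft
amse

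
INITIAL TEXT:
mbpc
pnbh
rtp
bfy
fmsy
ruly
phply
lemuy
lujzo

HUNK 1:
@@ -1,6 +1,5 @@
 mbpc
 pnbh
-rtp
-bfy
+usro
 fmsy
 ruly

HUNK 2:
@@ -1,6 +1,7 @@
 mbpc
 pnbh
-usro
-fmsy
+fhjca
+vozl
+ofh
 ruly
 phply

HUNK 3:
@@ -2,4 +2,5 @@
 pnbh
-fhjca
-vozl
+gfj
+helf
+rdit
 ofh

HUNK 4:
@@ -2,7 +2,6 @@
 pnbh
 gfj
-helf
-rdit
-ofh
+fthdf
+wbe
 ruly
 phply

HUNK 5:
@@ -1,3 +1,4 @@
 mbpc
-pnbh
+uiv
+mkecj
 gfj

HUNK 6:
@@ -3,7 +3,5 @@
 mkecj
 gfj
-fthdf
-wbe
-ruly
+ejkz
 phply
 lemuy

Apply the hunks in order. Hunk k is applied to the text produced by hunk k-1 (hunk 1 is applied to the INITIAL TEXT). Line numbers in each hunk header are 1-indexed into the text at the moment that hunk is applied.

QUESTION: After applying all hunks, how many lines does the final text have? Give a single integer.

Answer: 8

Derivation:
Hunk 1: at line 1 remove [rtp,bfy] add [usro] -> 8 lines: mbpc pnbh usro fmsy ruly phply lemuy lujzo
Hunk 2: at line 1 remove [usro,fmsy] add [fhjca,vozl,ofh] -> 9 lines: mbpc pnbh fhjca vozl ofh ruly phply lemuy lujzo
Hunk 3: at line 2 remove [fhjca,vozl] add [gfj,helf,rdit] -> 10 lines: mbpc pnbh gfj helf rdit ofh ruly phply lemuy lujzo
Hunk 4: at line 2 remove [helf,rdit,ofh] add [fthdf,wbe] -> 9 lines: mbpc pnbh gfj fthdf wbe ruly phply lemuy lujzo
Hunk 5: at line 1 remove [pnbh] add [uiv,mkecj] -> 10 lines: mbpc uiv mkecj gfj fthdf wbe ruly phply lemuy lujzo
Hunk 6: at line 3 remove [fthdf,wbe,ruly] add [ejkz] -> 8 lines: mbpc uiv mkecj gfj ejkz phply lemuy lujzo
Final line count: 8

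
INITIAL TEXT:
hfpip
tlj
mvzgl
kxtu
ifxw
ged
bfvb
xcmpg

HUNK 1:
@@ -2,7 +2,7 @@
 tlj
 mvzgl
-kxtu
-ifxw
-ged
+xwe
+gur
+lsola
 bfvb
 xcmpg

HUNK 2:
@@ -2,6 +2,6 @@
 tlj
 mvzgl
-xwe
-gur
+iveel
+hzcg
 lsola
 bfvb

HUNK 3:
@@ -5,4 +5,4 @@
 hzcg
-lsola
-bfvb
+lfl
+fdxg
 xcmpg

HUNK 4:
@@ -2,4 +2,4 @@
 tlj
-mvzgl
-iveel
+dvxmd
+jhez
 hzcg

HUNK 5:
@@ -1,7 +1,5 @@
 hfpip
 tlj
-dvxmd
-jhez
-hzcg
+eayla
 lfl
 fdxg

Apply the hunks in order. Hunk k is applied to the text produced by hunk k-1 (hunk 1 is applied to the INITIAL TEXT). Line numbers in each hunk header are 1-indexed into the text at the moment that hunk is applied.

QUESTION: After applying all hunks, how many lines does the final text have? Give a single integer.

Answer: 6

Derivation:
Hunk 1: at line 2 remove [kxtu,ifxw,ged] add [xwe,gur,lsola] -> 8 lines: hfpip tlj mvzgl xwe gur lsola bfvb xcmpg
Hunk 2: at line 2 remove [xwe,gur] add [iveel,hzcg] -> 8 lines: hfpip tlj mvzgl iveel hzcg lsola bfvb xcmpg
Hunk 3: at line 5 remove [lsola,bfvb] add [lfl,fdxg] -> 8 lines: hfpip tlj mvzgl iveel hzcg lfl fdxg xcmpg
Hunk 4: at line 2 remove [mvzgl,iveel] add [dvxmd,jhez] -> 8 lines: hfpip tlj dvxmd jhez hzcg lfl fdxg xcmpg
Hunk 5: at line 1 remove [dvxmd,jhez,hzcg] add [eayla] -> 6 lines: hfpip tlj eayla lfl fdxg xcmpg
Final line count: 6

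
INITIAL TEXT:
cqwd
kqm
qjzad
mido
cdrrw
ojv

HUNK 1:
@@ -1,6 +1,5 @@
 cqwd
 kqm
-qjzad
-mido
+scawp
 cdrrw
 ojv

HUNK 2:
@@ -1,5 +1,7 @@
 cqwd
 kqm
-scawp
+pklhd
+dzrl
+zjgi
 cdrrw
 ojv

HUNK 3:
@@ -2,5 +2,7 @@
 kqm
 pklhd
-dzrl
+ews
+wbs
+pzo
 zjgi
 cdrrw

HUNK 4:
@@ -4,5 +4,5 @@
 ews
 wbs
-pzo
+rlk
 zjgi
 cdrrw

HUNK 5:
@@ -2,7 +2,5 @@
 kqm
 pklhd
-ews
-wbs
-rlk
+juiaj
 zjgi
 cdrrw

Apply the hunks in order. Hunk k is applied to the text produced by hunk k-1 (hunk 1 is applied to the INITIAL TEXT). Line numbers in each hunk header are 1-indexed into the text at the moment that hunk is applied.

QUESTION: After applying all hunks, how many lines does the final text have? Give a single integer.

Hunk 1: at line 1 remove [qjzad,mido] add [scawp] -> 5 lines: cqwd kqm scawp cdrrw ojv
Hunk 2: at line 1 remove [scawp] add [pklhd,dzrl,zjgi] -> 7 lines: cqwd kqm pklhd dzrl zjgi cdrrw ojv
Hunk 3: at line 2 remove [dzrl] add [ews,wbs,pzo] -> 9 lines: cqwd kqm pklhd ews wbs pzo zjgi cdrrw ojv
Hunk 4: at line 4 remove [pzo] add [rlk] -> 9 lines: cqwd kqm pklhd ews wbs rlk zjgi cdrrw ojv
Hunk 5: at line 2 remove [ews,wbs,rlk] add [juiaj] -> 7 lines: cqwd kqm pklhd juiaj zjgi cdrrw ojv
Final line count: 7

Answer: 7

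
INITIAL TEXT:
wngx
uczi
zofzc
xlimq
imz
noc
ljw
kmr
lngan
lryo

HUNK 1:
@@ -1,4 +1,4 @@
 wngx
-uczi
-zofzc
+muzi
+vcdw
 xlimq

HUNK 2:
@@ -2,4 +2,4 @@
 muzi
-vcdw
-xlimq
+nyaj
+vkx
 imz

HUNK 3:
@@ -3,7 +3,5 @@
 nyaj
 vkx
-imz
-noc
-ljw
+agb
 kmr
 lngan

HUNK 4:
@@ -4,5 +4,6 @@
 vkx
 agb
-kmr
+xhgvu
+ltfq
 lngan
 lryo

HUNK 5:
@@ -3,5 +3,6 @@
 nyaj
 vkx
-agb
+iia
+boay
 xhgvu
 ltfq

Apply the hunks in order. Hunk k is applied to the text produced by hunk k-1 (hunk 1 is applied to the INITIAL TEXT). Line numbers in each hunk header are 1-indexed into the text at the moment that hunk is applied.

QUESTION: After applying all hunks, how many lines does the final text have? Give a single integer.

Hunk 1: at line 1 remove [uczi,zofzc] add [muzi,vcdw] -> 10 lines: wngx muzi vcdw xlimq imz noc ljw kmr lngan lryo
Hunk 2: at line 2 remove [vcdw,xlimq] add [nyaj,vkx] -> 10 lines: wngx muzi nyaj vkx imz noc ljw kmr lngan lryo
Hunk 3: at line 3 remove [imz,noc,ljw] add [agb] -> 8 lines: wngx muzi nyaj vkx agb kmr lngan lryo
Hunk 4: at line 4 remove [kmr] add [xhgvu,ltfq] -> 9 lines: wngx muzi nyaj vkx agb xhgvu ltfq lngan lryo
Hunk 5: at line 3 remove [agb] add [iia,boay] -> 10 lines: wngx muzi nyaj vkx iia boay xhgvu ltfq lngan lryo
Final line count: 10

Answer: 10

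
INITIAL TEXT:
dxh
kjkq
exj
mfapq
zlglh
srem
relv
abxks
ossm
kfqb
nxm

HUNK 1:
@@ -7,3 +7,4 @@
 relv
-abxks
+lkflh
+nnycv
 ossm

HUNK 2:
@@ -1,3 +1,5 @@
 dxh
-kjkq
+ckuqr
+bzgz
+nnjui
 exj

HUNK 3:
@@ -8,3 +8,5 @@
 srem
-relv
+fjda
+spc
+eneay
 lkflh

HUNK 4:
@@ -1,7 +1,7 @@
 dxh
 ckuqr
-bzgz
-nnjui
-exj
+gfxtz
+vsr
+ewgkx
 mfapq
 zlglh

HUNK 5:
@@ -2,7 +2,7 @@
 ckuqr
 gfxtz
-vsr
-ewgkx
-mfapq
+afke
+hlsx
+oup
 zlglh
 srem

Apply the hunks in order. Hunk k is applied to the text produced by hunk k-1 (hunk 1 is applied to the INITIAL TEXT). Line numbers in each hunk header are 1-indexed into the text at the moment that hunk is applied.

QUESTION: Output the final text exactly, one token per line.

Hunk 1: at line 7 remove [abxks] add [lkflh,nnycv] -> 12 lines: dxh kjkq exj mfapq zlglh srem relv lkflh nnycv ossm kfqb nxm
Hunk 2: at line 1 remove [kjkq] add [ckuqr,bzgz,nnjui] -> 14 lines: dxh ckuqr bzgz nnjui exj mfapq zlglh srem relv lkflh nnycv ossm kfqb nxm
Hunk 3: at line 8 remove [relv] add [fjda,spc,eneay] -> 16 lines: dxh ckuqr bzgz nnjui exj mfapq zlglh srem fjda spc eneay lkflh nnycv ossm kfqb nxm
Hunk 4: at line 1 remove [bzgz,nnjui,exj] add [gfxtz,vsr,ewgkx] -> 16 lines: dxh ckuqr gfxtz vsr ewgkx mfapq zlglh srem fjda spc eneay lkflh nnycv ossm kfqb nxm
Hunk 5: at line 2 remove [vsr,ewgkx,mfapq] add [afke,hlsx,oup] -> 16 lines: dxh ckuqr gfxtz afke hlsx oup zlglh srem fjda spc eneay lkflh nnycv ossm kfqb nxm

Answer: dxh
ckuqr
gfxtz
afke
hlsx
oup
zlglh
srem
fjda
spc
eneay
lkflh
nnycv
ossm
kfqb
nxm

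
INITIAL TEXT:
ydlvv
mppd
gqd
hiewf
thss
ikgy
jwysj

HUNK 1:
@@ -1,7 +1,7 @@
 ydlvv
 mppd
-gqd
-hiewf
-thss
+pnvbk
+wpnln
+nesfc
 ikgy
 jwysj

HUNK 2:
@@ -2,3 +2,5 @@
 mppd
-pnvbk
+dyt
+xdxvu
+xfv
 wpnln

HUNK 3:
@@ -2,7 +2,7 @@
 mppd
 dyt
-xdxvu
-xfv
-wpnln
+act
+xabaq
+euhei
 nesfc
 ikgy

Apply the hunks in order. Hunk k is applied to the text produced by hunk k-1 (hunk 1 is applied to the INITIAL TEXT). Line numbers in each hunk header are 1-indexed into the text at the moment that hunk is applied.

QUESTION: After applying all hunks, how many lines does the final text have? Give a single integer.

Hunk 1: at line 1 remove [gqd,hiewf,thss] add [pnvbk,wpnln,nesfc] -> 7 lines: ydlvv mppd pnvbk wpnln nesfc ikgy jwysj
Hunk 2: at line 2 remove [pnvbk] add [dyt,xdxvu,xfv] -> 9 lines: ydlvv mppd dyt xdxvu xfv wpnln nesfc ikgy jwysj
Hunk 3: at line 2 remove [xdxvu,xfv,wpnln] add [act,xabaq,euhei] -> 9 lines: ydlvv mppd dyt act xabaq euhei nesfc ikgy jwysj
Final line count: 9

Answer: 9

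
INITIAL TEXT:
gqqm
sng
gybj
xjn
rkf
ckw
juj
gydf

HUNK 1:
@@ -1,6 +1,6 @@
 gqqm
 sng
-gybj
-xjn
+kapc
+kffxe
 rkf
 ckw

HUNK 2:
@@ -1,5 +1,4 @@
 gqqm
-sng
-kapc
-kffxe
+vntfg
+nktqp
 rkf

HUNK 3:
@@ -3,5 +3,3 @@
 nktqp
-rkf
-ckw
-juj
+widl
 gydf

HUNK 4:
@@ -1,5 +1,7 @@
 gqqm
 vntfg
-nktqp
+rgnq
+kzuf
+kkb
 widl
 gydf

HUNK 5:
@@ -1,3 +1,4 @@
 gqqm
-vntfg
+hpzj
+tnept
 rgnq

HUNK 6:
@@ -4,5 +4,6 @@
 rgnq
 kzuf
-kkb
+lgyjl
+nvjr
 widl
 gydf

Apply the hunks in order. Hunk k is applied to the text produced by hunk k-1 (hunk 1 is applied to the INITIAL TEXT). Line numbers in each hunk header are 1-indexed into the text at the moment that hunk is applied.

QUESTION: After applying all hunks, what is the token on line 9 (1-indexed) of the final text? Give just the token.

Hunk 1: at line 1 remove [gybj,xjn] add [kapc,kffxe] -> 8 lines: gqqm sng kapc kffxe rkf ckw juj gydf
Hunk 2: at line 1 remove [sng,kapc,kffxe] add [vntfg,nktqp] -> 7 lines: gqqm vntfg nktqp rkf ckw juj gydf
Hunk 3: at line 3 remove [rkf,ckw,juj] add [widl] -> 5 lines: gqqm vntfg nktqp widl gydf
Hunk 4: at line 1 remove [nktqp] add [rgnq,kzuf,kkb] -> 7 lines: gqqm vntfg rgnq kzuf kkb widl gydf
Hunk 5: at line 1 remove [vntfg] add [hpzj,tnept] -> 8 lines: gqqm hpzj tnept rgnq kzuf kkb widl gydf
Hunk 6: at line 4 remove [kkb] add [lgyjl,nvjr] -> 9 lines: gqqm hpzj tnept rgnq kzuf lgyjl nvjr widl gydf
Final line 9: gydf

Answer: gydf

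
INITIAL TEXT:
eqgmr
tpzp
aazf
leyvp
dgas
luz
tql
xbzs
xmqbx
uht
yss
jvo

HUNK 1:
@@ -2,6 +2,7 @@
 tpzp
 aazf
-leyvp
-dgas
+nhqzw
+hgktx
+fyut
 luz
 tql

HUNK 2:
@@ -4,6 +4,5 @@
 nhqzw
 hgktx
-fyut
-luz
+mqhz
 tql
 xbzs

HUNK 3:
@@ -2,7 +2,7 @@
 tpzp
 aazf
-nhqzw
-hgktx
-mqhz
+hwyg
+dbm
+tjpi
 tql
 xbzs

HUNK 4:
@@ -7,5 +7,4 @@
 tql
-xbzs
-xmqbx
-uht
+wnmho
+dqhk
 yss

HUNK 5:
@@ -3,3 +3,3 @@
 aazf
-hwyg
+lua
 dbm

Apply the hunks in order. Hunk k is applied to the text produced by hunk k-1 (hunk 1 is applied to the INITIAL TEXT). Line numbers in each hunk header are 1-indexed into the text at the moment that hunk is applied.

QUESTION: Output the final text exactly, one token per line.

Hunk 1: at line 2 remove [leyvp,dgas] add [nhqzw,hgktx,fyut] -> 13 lines: eqgmr tpzp aazf nhqzw hgktx fyut luz tql xbzs xmqbx uht yss jvo
Hunk 2: at line 4 remove [fyut,luz] add [mqhz] -> 12 lines: eqgmr tpzp aazf nhqzw hgktx mqhz tql xbzs xmqbx uht yss jvo
Hunk 3: at line 2 remove [nhqzw,hgktx,mqhz] add [hwyg,dbm,tjpi] -> 12 lines: eqgmr tpzp aazf hwyg dbm tjpi tql xbzs xmqbx uht yss jvo
Hunk 4: at line 7 remove [xbzs,xmqbx,uht] add [wnmho,dqhk] -> 11 lines: eqgmr tpzp aazf hwyg dbm tjpi tql wnmho dqhk yss jvo
Hunk 5: at line 3 remove [hwyg] add [lua] -> 11 lines: eqgmr tpzp aazf lua dbm tjpi tql wnmho dqhk yss jvo

Answer: eqgmr
tpzp
aazf
lua
dbm
tjpi
tql
wnmho
dqhk
yss
jvo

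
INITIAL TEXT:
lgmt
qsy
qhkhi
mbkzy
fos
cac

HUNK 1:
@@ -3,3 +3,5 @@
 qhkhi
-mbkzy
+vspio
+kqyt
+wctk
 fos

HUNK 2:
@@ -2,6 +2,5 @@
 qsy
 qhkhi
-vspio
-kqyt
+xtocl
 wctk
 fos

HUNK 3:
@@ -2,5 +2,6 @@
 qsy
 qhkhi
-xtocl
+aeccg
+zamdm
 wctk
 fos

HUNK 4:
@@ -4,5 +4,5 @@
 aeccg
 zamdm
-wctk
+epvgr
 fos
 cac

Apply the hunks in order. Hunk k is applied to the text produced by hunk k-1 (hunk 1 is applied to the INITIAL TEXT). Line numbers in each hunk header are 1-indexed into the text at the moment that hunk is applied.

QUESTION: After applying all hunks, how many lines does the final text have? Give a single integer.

Answer: 8

Derivation:
Hunk 1: at line 3 remove [mbkzy] add [vspio,kqyt,wctk] -> 8 lines: lgmt qsy qhkhi vspio kqyt wctk fos cac
Hunk 2: at line 2 remove [vspio,kqyt] add [xtocl] -> 7 lines: lgmt qsy qhkhi xtocl wctk fos cac
Hunk 3: at line 2 remove [xtocl] add [aeccg,zamdm] -> 8 lines: lgmt qsy qhkhi aeccg zamdm wctk fos cac
Hunk 4: at line 4 remove [wctk] add [epvgr] -> 8 lines: lgmt qsy qhkhi aeccg zamdm epvgr fos cac
Final line count: 8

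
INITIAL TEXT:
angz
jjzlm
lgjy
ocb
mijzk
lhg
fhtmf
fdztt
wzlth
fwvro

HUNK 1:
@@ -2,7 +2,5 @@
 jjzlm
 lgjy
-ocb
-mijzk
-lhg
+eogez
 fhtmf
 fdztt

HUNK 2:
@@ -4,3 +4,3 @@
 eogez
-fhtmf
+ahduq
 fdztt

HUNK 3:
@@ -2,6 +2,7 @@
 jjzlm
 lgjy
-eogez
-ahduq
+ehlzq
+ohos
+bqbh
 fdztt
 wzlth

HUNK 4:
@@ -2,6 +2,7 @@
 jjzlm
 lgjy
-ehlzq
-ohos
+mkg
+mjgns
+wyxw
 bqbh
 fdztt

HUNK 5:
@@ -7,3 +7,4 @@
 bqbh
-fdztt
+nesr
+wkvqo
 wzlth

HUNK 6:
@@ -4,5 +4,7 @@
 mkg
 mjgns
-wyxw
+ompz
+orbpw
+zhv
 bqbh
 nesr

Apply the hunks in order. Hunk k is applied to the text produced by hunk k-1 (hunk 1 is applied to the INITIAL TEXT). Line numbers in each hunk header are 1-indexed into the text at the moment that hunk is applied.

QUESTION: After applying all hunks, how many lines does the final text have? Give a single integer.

Answer: 13

Derivation:
Hunk 1: at line 2 remove [ocb,mijzk,lhg] add [eogez] -> 8 lines: angz jjzlm lgjy eogez fhtmf fdztt wzlth fwvro
Hunk 2: at line 4 remove [fhtmf] add [ahduq] -> 8 lines: angz jjzlm lgjy eogez ahduq fdztt wzlth fwvro
Hunk 3: at line 2 remove [eogez,ahduq] add [ehlzq,ohos,bqbh] -> 9 lines: angz jjzlm lgjy ehlzq ohos bqbh fdztt wzlth fwvro
Hunk 4: at line 2 remove [ehlzq,ohos] add [mkg,mjgns,wyxw] -> 10 lines: angz jjzlm lgjy mkg mjgns wyxw bqbh fdztt wzlth fwvro
Hunk 5: at line 7 remove [fdztt] add [nesr,wkvqo] -> 11 lines: angz jjzlm lgjy mkg mjgns wyxw bqbh nesr wkvqo wzlth fwvro
Hunk 6: at line 4 remove [wyxw] add [ompz,orbpw,zhv] -> 13 lines: angz jjzlm lgjy mkg mjgns ompz orbpw zhv bqbh nesr wkvqo wzlth fwvro
Final line count: 13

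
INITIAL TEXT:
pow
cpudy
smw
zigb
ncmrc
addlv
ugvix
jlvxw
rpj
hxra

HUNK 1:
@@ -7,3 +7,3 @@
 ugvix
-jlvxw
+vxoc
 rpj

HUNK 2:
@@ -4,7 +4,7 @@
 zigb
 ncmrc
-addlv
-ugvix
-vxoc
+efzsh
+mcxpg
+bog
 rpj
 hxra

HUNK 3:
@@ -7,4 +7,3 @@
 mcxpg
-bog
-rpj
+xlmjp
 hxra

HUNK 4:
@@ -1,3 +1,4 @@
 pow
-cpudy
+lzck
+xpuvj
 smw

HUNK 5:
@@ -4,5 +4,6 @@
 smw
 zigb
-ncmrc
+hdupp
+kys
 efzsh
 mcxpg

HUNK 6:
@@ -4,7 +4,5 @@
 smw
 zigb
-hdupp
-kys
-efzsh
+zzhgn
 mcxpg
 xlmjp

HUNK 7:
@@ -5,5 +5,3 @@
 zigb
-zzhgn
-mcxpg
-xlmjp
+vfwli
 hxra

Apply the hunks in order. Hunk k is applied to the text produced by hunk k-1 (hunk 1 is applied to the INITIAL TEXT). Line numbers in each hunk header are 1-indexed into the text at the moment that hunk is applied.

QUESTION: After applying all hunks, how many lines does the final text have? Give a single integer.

Hunk 1: at line 7 remove [jlvxw] add [vxoc] -> 10 lines: pow cpudy smw zigb ncmrc addlv ugvix vxoc rpj hxra
Hunk 2: at line 4 remove [addlv,ugvix,vxoc] add [efzsh,mcxpg,bog] -> 10 lines: pow cpudy smw zigb ncmrc efzsh mcxpg bog rpj hxra
Hunk 3: at line 7 remove [bog,rpj] add [xlmjp] -> 9 lines: pow cpudy smw zigb ncmrc efzsh mcxpg xlmjp hxra
Hunk 4: at line 1 remove [cpudy] add [lzck,xpuvj] -> 10 lines: pow lzck xpuvj smw zigb ncmrc efzsh mcxpg xlmjp hxra
Hunk 5: at line 4 remove [ncmrc] add [hdupp,kys] -> 11 lines: pow lzck xpuvj smw zigb hdupp kys efzsh mcxpg xlmjp hxra
Hunk 6: at line 4 remove [hdupp,kys,efzsh] add [zzhgn] -> 9 lines: pow lzck xpuvj smw zigb zzhgn mcxpg xlmjp hxra
Hunk 7: at line 5 remove [zzhgn,mcxpg,xlmjp] add [vfwli] -> 7 lines: pow lzck xpuvj smw zigb vfwli hxra
Final line count: 7

Answer: 7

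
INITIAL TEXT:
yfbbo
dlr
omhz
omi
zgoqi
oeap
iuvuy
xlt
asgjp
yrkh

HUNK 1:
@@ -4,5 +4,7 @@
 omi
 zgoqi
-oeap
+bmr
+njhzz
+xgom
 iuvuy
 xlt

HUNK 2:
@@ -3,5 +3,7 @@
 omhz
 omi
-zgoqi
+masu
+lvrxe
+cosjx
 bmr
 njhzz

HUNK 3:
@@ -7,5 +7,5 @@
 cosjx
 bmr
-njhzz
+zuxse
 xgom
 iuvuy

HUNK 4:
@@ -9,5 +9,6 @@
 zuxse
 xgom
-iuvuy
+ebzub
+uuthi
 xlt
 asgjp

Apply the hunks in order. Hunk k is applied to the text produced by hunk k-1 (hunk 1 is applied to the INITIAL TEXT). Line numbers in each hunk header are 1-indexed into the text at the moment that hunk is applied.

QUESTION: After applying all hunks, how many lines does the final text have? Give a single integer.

Answer: 15

Derivation:
Hunk 1: at line 4 remove [oeap] add [bmr,njhzz,xgom] -> 12 lines: yfbbo dlr omhz omi zgoqi bmr njhzz xgom iuvuy xlt asgjp yrkh
Hunk 2: at line 3 remove [zgoqi] add [masu,lvrxe,cosjx] -> 14 lines: yfbbo dlr omhz omi masu lvrxe cosjx bmr njhzz xgom iuvuy xlt asgjp yrkh
Hunk 3: at line 7 remove [njhzz] add [zuxse] -> 14 lines: yfbbo dlr omhz omi masu lvrxe cosjx bmr zuxse xgom iuvuy xlt asgjp yrkh
Hunk 4: at line 9 remove [iuvuy] add [ebzub,uuthi] -> 15 lines: yfbbo dlr omhz omi masu lvrxe cosjx bmr zuxse xgom ebzub uuthi xlt asgjp yrkh
Final line count: 15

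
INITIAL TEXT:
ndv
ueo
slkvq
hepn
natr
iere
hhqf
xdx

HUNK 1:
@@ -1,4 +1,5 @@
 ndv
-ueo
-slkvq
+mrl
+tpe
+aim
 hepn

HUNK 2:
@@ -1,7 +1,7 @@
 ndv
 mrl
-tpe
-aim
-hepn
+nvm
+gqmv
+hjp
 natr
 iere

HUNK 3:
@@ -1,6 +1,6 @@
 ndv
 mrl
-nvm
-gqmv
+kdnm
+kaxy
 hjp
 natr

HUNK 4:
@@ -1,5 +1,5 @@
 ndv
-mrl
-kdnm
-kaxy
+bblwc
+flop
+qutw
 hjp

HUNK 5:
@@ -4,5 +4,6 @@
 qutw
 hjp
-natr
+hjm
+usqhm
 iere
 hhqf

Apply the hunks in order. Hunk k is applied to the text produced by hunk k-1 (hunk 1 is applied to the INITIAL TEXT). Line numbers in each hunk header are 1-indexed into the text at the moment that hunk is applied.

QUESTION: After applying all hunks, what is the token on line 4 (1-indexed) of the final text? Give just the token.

Answer: qutw

Derivation:
Hunk 1: at line 1 remove [ueo,slkvq] add [mrl,tpe,aim] -> 9 lines: ndv mrl tpe aim hepn natr iere hhqf xdx
Hunk 2: at line 1 remove [tpe,aim,hepn] add [nvm,gqmv,hjp] -> 9 lines: ndv mrl nvm gqmv hjp natr iere hhqf xdx
Hunk 3: at line 1 remove [nvm,gqmv] add [kdnm,kaxy] -> 9 lines: ndv mrl kdnm kaxy hjp natr iere hhqf xdx
Hunk 4: at line 1 remove [mrl,kdnm,kaxy] add [bblwc,flop,qutw] -> 9 lines: ndv bblwc flop qutw hjp natr iere hhqf xdx
Hunk 5: at line 4 remove [natr] add [hjm,usqhm] -> 10 lines: ndv bblwc flop qutw hjp hjm usqhm iere hhqf xdx
Final line 4: qutw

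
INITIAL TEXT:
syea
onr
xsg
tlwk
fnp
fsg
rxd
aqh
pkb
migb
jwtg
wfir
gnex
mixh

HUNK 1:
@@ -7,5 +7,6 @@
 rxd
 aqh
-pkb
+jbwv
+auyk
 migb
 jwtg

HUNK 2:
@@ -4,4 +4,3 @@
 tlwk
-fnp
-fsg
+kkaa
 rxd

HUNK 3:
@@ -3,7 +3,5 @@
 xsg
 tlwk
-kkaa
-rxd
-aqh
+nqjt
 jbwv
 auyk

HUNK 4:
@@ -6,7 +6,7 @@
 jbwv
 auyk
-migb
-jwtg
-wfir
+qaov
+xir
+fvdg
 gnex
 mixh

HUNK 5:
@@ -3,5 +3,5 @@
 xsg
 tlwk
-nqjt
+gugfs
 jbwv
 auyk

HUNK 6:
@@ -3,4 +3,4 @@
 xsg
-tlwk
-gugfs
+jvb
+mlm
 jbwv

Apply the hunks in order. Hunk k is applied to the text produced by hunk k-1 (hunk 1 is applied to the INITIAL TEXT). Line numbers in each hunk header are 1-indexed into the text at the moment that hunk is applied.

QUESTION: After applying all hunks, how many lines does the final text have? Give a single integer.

Hunk 1: at line 7 remove [pkb] add [jbwv,auyk] -> 15 lines: syea onr xsg tlwk fnp fsg rxd aqh jbwv auyk migb jwtg wfir gnex mixh
Hunk 2: at line 4 remove [fnp,fsg] add [kkaa] -> 14 lines: syea onr xsg tlwk kkaa rxd aqh jbwv auyk migb jwtg wfir gnex mixh
Hunk 3: at line 3 remove [kkaa,rxd,aqh] add [nqjt] -> 12 lines: syea onr xsg tlwk nqjt jbwv auyk migb jwtg wfir gnex mixh
Hunk 4: at line 6 remove [migb,jwtg,wfir] add [qaov,xir,fvdg] -> 12 lines: syea onr xsg tlwk nqjt jbwv auyk qaov xir fvdg gnex mixh
Hunk 5: at line 3 remove [nqjt] add [gugfs] -> 12 lines: syea onr xsg tlwk gugfs jbwv auyk qaov xir fvdg gnex mixh
Hunk 6: at line 3 remove [tlwk,gugfs] add [jvb,mlm] -> 12 lines: syea onr xsg jvb mlm jbwv auyk qaov xir fvdg gnex mixh
Final line count: 12

Answer: 12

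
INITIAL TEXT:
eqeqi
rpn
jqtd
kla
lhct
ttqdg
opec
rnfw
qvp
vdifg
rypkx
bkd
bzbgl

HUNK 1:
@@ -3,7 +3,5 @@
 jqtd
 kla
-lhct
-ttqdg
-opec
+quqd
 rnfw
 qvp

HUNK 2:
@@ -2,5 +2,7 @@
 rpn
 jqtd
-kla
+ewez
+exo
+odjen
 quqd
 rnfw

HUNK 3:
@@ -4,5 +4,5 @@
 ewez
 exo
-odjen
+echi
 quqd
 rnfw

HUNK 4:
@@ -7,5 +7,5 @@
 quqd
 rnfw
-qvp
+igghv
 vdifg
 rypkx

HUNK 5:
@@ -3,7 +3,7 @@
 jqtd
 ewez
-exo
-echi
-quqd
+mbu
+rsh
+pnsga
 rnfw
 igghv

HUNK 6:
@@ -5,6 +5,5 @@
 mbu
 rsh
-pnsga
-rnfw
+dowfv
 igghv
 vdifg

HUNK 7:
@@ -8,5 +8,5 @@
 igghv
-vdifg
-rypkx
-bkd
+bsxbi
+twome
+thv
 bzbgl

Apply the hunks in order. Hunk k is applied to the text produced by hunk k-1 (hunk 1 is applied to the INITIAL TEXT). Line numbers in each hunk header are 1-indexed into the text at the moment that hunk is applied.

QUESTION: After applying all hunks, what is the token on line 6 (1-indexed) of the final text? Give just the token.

Answer: rsh

Derivation:
Hunk 1: at line 3 remove [lhct,ttqdg,opec] add [quqd] -> 11 lines: eqeqi rpn jqtd kla quqd rnfw qvp vdifg rypkx bkd bzbgl
Hunk 2: at line 2 remove [kla] add [ewez,exo,odjen] -> 13 lines: eqeqi rpn jqtd ewez exo odjen quqd rnfw qvp vdifg rypkx bkd bzbgl
Hunk 3: at line 4 remove [odjen] add [echi] -> 13 lines: eqeqi rpn jqtd ewez exo echi quqd rnfw qvp vdifg rypkx bkd bzbgl
Hunk 4: at line 7 remove [qvp] add [igghv] -> 13 lines: eqeqi rpn jqtd ewez exo echi quqd rnfw igghv vdifg rypkx bkd bzbgl
Hunk 5: at line 3 remove [exo,echi,quqd] add [mbu,rsh,pnsga] -> 13 lines: eqeqi rpn jqtd ewez mbu rsh pnsga rnfw igghv vdifg rypkx bkd bzbgl
Hunk 6: at line 5 remove [pnsga,rnfw] add [dowfv] -> 12 lines: eqeqi rpn jqtd ewez mbu rsh dowfv igghv vdifg rypkx bkd bzbgl
Hunk 7: at line 8 remove [vdifg,rypkx,bkd] add [bsxbi,twome,thv] -> 12 lines: eqeqi rpn jqtd ewez mbu rsh dowfv igghv bsxbi twome thv bzbgl
Final line 6: rsh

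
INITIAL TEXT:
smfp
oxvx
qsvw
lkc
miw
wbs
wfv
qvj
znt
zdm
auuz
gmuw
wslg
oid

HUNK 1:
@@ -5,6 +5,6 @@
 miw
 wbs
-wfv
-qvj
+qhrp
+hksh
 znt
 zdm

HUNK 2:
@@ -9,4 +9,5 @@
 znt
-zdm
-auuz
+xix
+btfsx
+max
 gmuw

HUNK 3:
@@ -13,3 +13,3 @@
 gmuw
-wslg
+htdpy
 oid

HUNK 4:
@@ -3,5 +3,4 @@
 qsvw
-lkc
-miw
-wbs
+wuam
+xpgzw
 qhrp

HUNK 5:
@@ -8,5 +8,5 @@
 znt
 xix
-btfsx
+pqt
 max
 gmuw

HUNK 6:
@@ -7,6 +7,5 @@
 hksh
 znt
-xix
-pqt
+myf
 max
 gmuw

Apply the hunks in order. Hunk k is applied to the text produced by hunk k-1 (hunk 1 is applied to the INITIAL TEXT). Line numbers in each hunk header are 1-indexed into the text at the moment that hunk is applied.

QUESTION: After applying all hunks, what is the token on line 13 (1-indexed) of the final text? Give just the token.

Hunk 1: at line 5 remove [wfv,qvj] add [qhrp,hksh] -> 14 lines: smfp oxvx qsvw lkc miw wbs qhrp hksh znt zdm auuz gmuw wslg oid
Hunk 2: at line 9 remove [zdm,auuz] add [xix,btfsx,max] -> 15 lines: smfp oxvx qsvw lkc miw wbs qhrp hksh znt xix btfsx max gmuw wslg oid
Hunk 3: at line 13 remove [wslg] add [htdpy] -> 15 lines: smfp oxvx qsvw lkc miw wbs qhrp hksh znt xix btfsx max gmuw htdpy oid
Hunk 4: at line 3 remove [lkc,miw,wbs] add [wuam,xpgzw] -> 14 lines: smfp oxvx qsvw wuam xpgzw qhrp hksh znt xix btfsx max gmuw htdpy oid
Hunk 5: at line 8 remove [btfsx] add [pqt] -> 14 lines: smfp oxvx qsvw wuam xpgzw qhrp hksh znt xix pqt max gmuw htdpy oid
Hunk 6: at line 7 remove [xix,pqt] add [myf] -> 13 lines: smfp oxvx qsvw wuam xpgzw qhrp hksh znt myf max gmuw htdpy oid
Final line 13: oid

Answer: oid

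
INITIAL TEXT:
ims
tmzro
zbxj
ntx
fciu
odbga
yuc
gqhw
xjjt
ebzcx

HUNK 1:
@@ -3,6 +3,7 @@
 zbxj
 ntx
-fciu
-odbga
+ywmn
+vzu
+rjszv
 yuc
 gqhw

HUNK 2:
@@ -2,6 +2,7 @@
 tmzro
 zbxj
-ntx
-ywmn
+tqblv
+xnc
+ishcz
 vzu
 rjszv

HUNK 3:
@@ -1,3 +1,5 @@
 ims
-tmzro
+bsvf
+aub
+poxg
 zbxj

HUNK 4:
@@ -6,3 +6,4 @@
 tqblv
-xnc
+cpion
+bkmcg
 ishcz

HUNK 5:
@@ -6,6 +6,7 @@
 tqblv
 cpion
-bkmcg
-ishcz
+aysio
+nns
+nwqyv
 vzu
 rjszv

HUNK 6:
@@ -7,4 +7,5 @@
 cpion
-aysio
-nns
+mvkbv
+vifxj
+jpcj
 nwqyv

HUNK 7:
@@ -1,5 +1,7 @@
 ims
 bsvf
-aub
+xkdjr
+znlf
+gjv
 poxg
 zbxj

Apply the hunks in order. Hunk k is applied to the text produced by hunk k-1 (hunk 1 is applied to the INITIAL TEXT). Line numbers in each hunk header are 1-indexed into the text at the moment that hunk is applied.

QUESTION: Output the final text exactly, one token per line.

Answer: ims
bsvf
xkdjr
znlf
gjv
poxg
zbxj
tqblv
cpion
mvkbv
vifxj
jpcj
nwqyv
vzu
rjszv
yuc
gqhw
xjjt
ebzcx

Derivation:
Hunk 1: at line 3 remove [fciu,odbga] add [ywmn,vzu,rjszv] -> 11 lines: ims tmzro zbxj ntx ywmn vzu rjszv yuc gqhw xjjt ebzcx
Hunk 2: at line 2 remove [ntx,ywmn] add [tqblv,xnc,ishcz] -> 12 lines: ims tmzro zbxj tqblv xnc ishcz vzu rjszv yuc gqhw xjjt ebzcx
Hunk 3: at line 1 remove [tmzro] add [bsvf,aub,poxg] -> 14 lines: ims bsvf aub poxg zbxj tqblv xnc ishcz vzu rjszv yuc gqhw xjjt ebzcx
Hunk 4: at line 6 remove [xnc] add [cpion,bkmcg] -> 15 lines: ims bsvf aub poxg zbxj tqblv cpion bkmcg ishcz vzu rjszv yuc gqhw xjjt ebzcx
Hunk 5: at line 6 remove [bkmcg,ishcz] add [aysio,nns,nwqyv] -> 16 lines: ims bsvf aub poxg zbxj tqblv cpion aysio nns nwqyv vzu rjszv yuc gqhw xjjt ebzcx
Hunk 6: at line 7 remove [aysio,nns] add [mvkbv,vifxj,jpcj] -> 17 lines: ims bsvf aub poxg zbxj tqblv cpion mvkbv vifxj jpcj nwqyv vzu rjszv yuc gqhw xjjt ebzcx
Hunk 7: at line 1 remove [aub] add [xkdjr,znlf,gjv] -> 19 lines: ims bsvf xkdjr znlf gjv poxg zbxj tqblv cpion mvkbv vifxj jpcj nwqyv vzu rjszv yuc gqhw xjjt ebzcx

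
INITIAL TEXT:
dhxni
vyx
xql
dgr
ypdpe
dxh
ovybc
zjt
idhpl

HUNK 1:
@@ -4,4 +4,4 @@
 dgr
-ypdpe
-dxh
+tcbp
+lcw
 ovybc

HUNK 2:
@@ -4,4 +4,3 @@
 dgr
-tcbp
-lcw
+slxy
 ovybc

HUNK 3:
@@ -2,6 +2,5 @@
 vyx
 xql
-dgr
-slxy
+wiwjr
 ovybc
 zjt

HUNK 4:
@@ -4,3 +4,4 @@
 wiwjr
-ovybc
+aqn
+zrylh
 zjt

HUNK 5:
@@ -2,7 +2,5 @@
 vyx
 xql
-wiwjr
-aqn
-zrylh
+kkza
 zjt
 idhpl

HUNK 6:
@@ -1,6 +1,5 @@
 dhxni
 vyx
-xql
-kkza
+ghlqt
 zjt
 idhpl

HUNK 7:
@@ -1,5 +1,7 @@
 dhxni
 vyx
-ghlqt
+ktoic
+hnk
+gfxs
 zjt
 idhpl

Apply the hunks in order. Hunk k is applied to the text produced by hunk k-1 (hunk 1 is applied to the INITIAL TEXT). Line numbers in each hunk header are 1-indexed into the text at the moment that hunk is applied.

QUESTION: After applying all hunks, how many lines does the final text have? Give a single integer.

Answer: 7

Derivation:
Hunk 1: at line 4 remove [ypdpe,dxh] add [tcbp,lcw] -> 9 lines: dhxni vyx xql dgr tcbp lcw ovybc zjt idhpl
Hunk 2: at line 4 remove [tcbp,lcw] add [slxy] -> 8 lines: dhxni vyx xql dgr slxy ovybc zjt idhpl
Hunk 3: at line 2 remove [dgr,slxy] add [wiwjr] -> 7 lines: dhxni vyx xql wiwjr ovybc zjt idhpl
Hunk 4: at line 4 remove [ovybc] add [aqn,zrylh] -> 8 lines: dhxni vyx xql wiwjr aqn zrylh zjt idhpl
Hunk 5: at line 2 remove [wiwjr,aqn,zrylh] add [kkza] -> 6 lines: dhxni vyx xql kkza zjt idhpl
Hunk 6: at line 1 remove [xql,kkza] add [ghlqt] -> 5 lines: dhxni vyx ghlqt zjt idhpl
Hunk 7: at line 1 remove [ghlqt] add [ktoic,hnk,gfxs] -> 7 lines: dhxni vyx ktoic hnk gfxs zjt idhpl
Final line count: 7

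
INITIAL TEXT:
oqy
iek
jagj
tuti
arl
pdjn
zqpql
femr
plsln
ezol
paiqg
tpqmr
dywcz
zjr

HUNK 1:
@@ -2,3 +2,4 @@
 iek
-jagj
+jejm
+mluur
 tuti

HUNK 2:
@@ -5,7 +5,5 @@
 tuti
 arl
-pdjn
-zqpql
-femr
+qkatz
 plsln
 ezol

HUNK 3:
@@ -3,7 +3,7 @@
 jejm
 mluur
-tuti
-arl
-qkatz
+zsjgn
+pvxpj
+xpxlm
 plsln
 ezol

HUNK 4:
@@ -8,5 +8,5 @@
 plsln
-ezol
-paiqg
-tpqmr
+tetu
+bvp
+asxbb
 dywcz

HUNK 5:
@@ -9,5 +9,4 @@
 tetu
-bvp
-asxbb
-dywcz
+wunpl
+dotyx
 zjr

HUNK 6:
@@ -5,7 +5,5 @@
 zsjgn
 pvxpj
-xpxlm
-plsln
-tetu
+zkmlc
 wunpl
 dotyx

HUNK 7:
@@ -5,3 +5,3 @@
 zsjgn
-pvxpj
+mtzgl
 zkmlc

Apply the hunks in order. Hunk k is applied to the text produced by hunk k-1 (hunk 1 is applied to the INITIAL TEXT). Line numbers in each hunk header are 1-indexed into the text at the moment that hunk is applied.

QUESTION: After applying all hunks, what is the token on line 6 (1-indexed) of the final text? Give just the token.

Hunk 1: at line 2 remove [jagj] add [jejm,mluur] -> 15 lines: oqy iek jejm mluur tuti arl pdjn zqpql femr plsln ezol paiqg tpqmr dywcz zjr
Hunk 2: at line 5 remove [pdjn,zqpql,femr] add [qkatz] -> 13 lines: oqy iek jejm mluur tuti arl qkatz plsln ezol paiqg tpqmr dywcz zjr
Hunk 3: at line 3 remove [tuti,arl,qkatz] add [zsjgn,pvxpj,xpxlm] -> 13 lines: oqy iek jejm mluur zsjgn pvxpj xpxlm plsln ezol paiqg tpqmr dywcz zjr
Hunk 4: at line 8 remove [ezol,paiqg,tpqmr] add [tetu,bvp,asxbb] -> 13 lines: oqy iek jejm mluur zsjgn pvxpj xpxlm plsln tetu bvp asxbb dywcz zjr
Hunk 5: at line 9 remove [bvp,asxbb,dywcz] add [wunpl,dotyx] -> 12 lines: oqy iek jejm mluur zsjgn pvxpj xpxlm plsln tetu wunpl dotyx zjr
Hunk 6: at line 5 remove [xpxlm,plsln,tetu] add [zkmlc] -> 10 lines: oqy iek jejm mluur zsjgn pvxpj zkmlc wunpl dotyx zjr
Hunk 7: at line 5 remove [pvxpj] add [mtzgl] -> 10 lines: oqy iek jejm mluur zsjgn mtzgl zkmlc wunpl dotyx zjr
Final line 6: mtzgl

Answer: mtzgl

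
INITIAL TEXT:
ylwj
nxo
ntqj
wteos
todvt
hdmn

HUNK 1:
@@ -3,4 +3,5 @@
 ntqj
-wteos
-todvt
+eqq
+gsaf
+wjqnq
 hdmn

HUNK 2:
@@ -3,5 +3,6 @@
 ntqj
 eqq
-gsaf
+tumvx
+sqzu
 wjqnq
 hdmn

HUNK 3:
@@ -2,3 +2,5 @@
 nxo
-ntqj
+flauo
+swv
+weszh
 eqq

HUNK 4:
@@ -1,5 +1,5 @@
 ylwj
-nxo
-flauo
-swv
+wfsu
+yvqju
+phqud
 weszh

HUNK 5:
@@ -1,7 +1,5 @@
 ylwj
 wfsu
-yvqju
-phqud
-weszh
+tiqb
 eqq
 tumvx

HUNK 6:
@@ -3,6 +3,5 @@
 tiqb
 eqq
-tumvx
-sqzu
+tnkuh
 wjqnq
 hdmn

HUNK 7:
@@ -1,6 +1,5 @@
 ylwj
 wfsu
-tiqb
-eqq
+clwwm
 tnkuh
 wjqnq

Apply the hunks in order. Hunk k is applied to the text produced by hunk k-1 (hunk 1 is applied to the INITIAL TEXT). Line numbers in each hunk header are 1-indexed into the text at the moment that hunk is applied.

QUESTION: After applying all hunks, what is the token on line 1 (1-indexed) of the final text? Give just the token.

Hunk 1: at line 3 remove [wteos,todvt] add [eqq,gsaf,wjqnq] -> 7 lines: ylwj nxo ntqj eqq gsaf wjqnq hdmn
Hunk 2: at line 3 remove [gsaf] add [tumvx,sqzu] -> 8 lines: ylwj nxo ntqj eqq tumvx sqzu wjqnq hdmn
Hunk 3: at line 2 remove [ntqj] add [flauo,swv,weszh] -> 10 lines: ylwj nxo flauo swv weszh eqq tumvx sqzu wjqnq hdmn
Hunk 4: at line 1 remove [nxo,flauo,swv] add [wfsu,yvqju,phqud] -> 10 lines: ylwj wfsu yvqju phqud weszh eqq tumvx sqzu wjqnq hdmn
Hunk 5: at line 1 remove [yvqju,phqud,weszh] add [tiqb] -> 8 lines: ylwj wfsu tiqb eqq tumvx sqzu wjqnq hdmn
Hunk 6: at line 3 remove [tumvx,sqzu] add [tnkuh] -> 7 lines: ylwj wfsu tiqb eqq tnkuh wjqnq hdmn
Hunk 7: at line 1 remove [tiqb,eqq] add [clwwm] -> 6 lines: ylwj wfsu clwwm tnkuh wjqnq hdmn
Final line 1: ylwj

Answer: ylwj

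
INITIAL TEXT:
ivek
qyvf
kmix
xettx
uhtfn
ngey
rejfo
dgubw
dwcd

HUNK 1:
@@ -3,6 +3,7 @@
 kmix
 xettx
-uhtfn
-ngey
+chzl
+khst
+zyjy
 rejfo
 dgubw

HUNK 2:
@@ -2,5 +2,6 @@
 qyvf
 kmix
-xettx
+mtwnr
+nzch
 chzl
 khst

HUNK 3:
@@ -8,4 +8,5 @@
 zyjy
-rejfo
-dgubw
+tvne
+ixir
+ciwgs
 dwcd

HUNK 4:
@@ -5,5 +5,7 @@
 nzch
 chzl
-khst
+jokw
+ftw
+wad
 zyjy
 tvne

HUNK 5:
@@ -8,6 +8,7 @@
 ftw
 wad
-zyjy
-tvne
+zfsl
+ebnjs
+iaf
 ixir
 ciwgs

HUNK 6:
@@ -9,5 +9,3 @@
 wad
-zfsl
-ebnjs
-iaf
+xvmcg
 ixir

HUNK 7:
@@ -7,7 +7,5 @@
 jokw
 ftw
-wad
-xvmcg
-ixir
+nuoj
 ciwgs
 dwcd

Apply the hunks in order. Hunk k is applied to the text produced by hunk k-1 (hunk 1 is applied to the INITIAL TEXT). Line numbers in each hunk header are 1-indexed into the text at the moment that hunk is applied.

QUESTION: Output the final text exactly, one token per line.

Hunk 1: at line 3 remove [uhtfn,ngey] add [chzl,khst,zyjy] -> 10 lines: ivek qyvf kmix xettx chzl khst zyjy rejfo dgubw dwcd
Hunk 2: at line 2 remove [xettx] add [mtwnr,nzch] -> 11 lines: ivek qyvf kmix mtwnr nzch chzl khst zyjy rejfo dgubw dwcd
Hunk 3: at line 8 remove [rejfo,dgubw] add [tvne,ixir,ciwgs] -> 12 lines: ivek qyvf kmix mtwnr nzch chzl khst zyjy tvne ixir ciwgs dwcd
Hunk 4: at line 5 remove [khst] add [jokw,ftw,wad] -> 14 lines: ivek qyvf kmix mtwnr nzch chzl jokw ftw wad zyjy tvne ixir ciwgs dwcd
Hunk 5: at line 8 remove [zyjy,tvne] add [zfsl,ebnjs,iaf] -> 15 lines: ivek qyvf kmix mtwnr nzch chzl jokw ftw wad zfsl ebnjs iaf ixir ciwgs dwcd
Hunk 6: at line 9 remove [zfsl,ebnjs,iaf] add [xvmcg] -> 13 lines: ivek qyvf kmix mtwnr nzch chzl jokw ftw wad xvmcg ixir ciwgs dwcd
Hunk 7: at line 7 remove [wad,xvmcg,ixir] add [nuoj] -> 11 lines: ivek qyvf kmix mtwnr nzch chzl jokw ftw nuoj ciwgs dwcd

Answer: ivek
qyvf
kmix
mtwnr
nzch
chzl
jokw
ftw
nuoj
ciwgs
dwcd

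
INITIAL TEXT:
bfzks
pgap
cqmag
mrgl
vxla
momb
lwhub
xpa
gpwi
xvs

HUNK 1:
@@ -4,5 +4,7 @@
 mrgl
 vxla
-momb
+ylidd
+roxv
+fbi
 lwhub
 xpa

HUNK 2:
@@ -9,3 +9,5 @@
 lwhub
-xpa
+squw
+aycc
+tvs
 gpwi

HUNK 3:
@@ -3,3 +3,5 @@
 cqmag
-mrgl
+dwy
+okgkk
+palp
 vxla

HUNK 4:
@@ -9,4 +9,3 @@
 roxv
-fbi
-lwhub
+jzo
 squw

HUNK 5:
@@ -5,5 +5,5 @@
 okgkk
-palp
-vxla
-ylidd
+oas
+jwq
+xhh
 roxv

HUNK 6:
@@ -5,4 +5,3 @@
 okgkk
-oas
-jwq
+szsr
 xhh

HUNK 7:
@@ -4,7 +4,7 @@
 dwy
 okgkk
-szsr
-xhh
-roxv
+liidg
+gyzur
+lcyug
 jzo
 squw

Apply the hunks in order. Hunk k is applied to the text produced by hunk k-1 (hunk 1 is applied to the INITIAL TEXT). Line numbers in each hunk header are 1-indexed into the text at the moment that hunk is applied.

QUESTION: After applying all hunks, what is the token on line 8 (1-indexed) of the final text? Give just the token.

Answer: lcyug

Derivation:
Hunk 1: at line 4 remove [momb] add [ylidd,roxv,fbi] -> 12 lines: bfzks pgap cqmag mrgl vxla ylidd roxv fbi lwhub xpa gpwi xvs
Hunk 2: at line 9 remove [xpa] add [squw,aycc,tvs] -> 14 lines: bfzks pgap cqmag mrgl vxla ylidd roxv fbi lwhub squw aycc tvs gpwi xvs
Hunk 3: at line 3 remove [mrgl] add [dwy,okgkk,palp] -> 16 lines: bfzks pgap cqmag dwy okgkk palp vxla ylidd roxv fbi lwhub squw aycc tvs gpwi xvs
Hunk 4: at line 9 remove [fbi,lwhub] add [jzo] -> 15 lines: bfzks pgap cqmag dwy okgkk palp vxla ylidd roxv jzo squw aycc tvs gpwi xvs
Hunk 5: at line 5 remove [palp,vxla,ylidd] add [oas,jwq,xhh] -> 15 lines: bfzks pgap cqmag dwy okgkk oas jwq xhh roxv jzo squw aycc tvs gpwi xvs
Hunk 6: at line 5 remove [oas,jwq] add [szsr] -> 14 lines: bfzks pgap cqmag dwy okgkk szsr xhh roxv jzo squw aycc tvs gpwi xvs
Hunk 7: at line 4 remove [szsr,xhh,roxv] add [liidg,gyzur,lcyug] -> 14 lines: bfzks pgap cqmag dwy okgkk liidg gyzur lcyug jzo squw aycc tvs gpwi xvs
Final line 8: lcyug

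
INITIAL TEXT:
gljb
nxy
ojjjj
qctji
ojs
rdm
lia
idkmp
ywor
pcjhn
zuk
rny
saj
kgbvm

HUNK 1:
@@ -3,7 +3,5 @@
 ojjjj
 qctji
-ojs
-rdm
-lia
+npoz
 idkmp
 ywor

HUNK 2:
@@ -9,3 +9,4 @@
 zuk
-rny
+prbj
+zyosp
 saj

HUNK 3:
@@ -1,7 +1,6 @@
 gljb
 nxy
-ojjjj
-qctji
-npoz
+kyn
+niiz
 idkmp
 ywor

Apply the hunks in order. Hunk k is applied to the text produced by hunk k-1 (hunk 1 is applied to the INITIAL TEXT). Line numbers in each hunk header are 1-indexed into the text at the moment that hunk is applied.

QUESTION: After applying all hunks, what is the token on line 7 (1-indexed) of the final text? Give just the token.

Hunk 1: at line 3 remove [ojs,rdm,lia] add [npoz] -> 12 lines: gljb nxy ojjjj qctji npoz idkmp ywor pcjhn zuk rny saj kgbvm
Hunk 2: at line 9 remove [rny] add [prbj,zyosp] -> 13 lines: gljb nxy ojjjj qctji npoz idkmp ywor pcjhn zuk prbj zyosp saj kgbvm
Hunk 3: at line 1 remove [ojjjj,qctji,npoz] add [kyn,niiz] -> 12 lines: gljb nxy kyn niiz idkmp ywor pcjhn zuk prbj zyosp saj kgbvm
Final line 7: pcjhn

Answer: pcjhn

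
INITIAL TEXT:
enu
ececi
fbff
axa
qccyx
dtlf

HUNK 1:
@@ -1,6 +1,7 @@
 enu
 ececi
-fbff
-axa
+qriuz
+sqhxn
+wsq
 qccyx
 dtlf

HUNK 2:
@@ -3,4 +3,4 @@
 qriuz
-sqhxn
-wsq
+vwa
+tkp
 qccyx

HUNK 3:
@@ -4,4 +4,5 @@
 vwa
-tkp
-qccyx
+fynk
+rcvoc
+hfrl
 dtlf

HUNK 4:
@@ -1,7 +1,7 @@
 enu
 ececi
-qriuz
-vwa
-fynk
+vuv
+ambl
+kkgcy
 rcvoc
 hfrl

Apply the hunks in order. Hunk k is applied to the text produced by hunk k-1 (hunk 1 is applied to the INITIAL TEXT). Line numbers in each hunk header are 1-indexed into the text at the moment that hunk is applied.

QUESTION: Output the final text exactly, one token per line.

Hunk 1: at line 1 remove [fbff,axa] add [qriuz,sqhxn,wsq] -> 7 lines: enu ececi qriuz sqhxn wsq qccyx dtlf
Hunk 2: at line 3 remove [sqhxn,wsq] add [vwa,tkp] -> 7 lines: enu ececi qriuz vwa tkp qccyx dtlf
Hunk 3: at line 4 remove [tkp,qccyx] add [fynk,rcvoc,hfrl] -> 8 lines: enu ececi qriuz vwa fynk rcvoc hfrl dtlf
Hunk 4: at line 1 remove [qriuz,vwa,fynk] add [vuv,ambl,kkgcy] -> 8 lines: enu ececi vuv ambl kkgcy rcvoc hfrl dtlf

Answer: enu
ececi
vuv
ambl
kkgcy
rcvoc
hfrl
dtlf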